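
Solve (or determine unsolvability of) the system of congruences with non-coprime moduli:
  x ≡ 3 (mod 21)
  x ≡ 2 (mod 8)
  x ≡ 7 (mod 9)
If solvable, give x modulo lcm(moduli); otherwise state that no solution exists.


Moduli 21, 8, 9 are not pairwise coprime, so CRT works modulo lcm(m_i) when all pairwise compatibility conditions hold.
Pairwise compatibility: gcd(m_i, m_j) must divide a_i - a_j for every pair.
Merge one congruence at a time:
  Start: x ≡ 3 (mod 21).
  Combine with x ≡ 2 (mod 8): gcd(21, 8) = 1; 2 - 3 = -1, which IS divisible by 1, so compatible.
    Write x = 3 + 21·t and substitute into x ≡ 2 (mod 8): 21·t ≡ 2 − 3 = -1 (mod 8).
    Reduce coefficients mod 8: 5·t ≡ 7 (mod 8).
    The inverse of 5 mod 8 is 5 (since 5·5 = 25 = 3·8 + 1), so t ≡ 5·7 = 35 ≡ 3 (mod 8).
    Then x = 3 + 21·3 = 66, valid modulo lcm(21, 8) = 168: x ≡ 66 (mod 168).
  Combine with x ≡ 7 (mod 9): gcd(168, 9) = 3, and 7 - 66 = -59 is NOT divisible by 3.
    ⇒ system is inconsistent (no integer solution).

No solution (the system is inconsistent).


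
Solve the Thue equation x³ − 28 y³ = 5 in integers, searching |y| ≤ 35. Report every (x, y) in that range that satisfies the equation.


The equation is x³ - 28y³ = 5. For fixed y, x³ = 28·y³ + 5, so a solution requires the RHS to be a perfect cube.
Strategy: iterate y from -35 to 35, compute RHS = 28·y³ + 5, and check whether it is a (positive or negative) perfect cube.
Check small values of y:
  y = 0: RHS = 5 is not a perfect cube.
  y = 1: RHS = 33 is not a perfect cube.
  y = -1: RHS = -23 is not a perfect cube.
  y = 2: RHS = 229 is not a perfect cube.
  y = -2: RHS = -219 is not a perfect cube.
  y = 3: RHS = 761 is not a perfect cube.
  y = -3: RHS = -751 is not a perfect cube.
Continuing the search up to |y| = 35 finds no solutions either.
No (x, y) in the scanned range satisfies the equation.

No integer solutions with |y| ≤ 35.


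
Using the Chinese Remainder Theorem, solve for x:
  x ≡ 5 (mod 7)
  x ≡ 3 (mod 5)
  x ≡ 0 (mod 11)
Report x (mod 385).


Moduli 7, 5, 11 are pairwise coprime; by CRT there is a unique solution modulo M = 7 · 5 · 11 = 385.
Solve pairwise, accumulating the modulus:
  Start with x ≡ 5 (mod 7).
  Combine with x ≡ 3 (mod 5): since gcd(7, 5) = 1, we get a unique residue mod 35.
    Write x = 5 + 7·t and substitute into x ≡ 3 (mod 5): 7·t ≡ 3 − 5 = -2 (mod 5).
    Reduce coefficients mod 5: 2·t ≡ 3 (mod 5).
    The inverse of 2 mod 5 is 3 (since 2·3 = 6 = 1·5 + 1), so t ≡ 3·3 = 9 ≡ 4 (mod 5).
    Then x = 5 + 7·4 = 33, valid modulo lcm(7, 5) = 35: x ≡ 33 (mod 35).
  Combine with x ≡ 0 (mod 11): since gcd(35, 11) = 1, we get a unique residue mod 385.
    Write x = 33 + 35·t and substitute into x ≡ 0 (mod 11): 35·t ≡ 0 − 33 = -33 (mod 11).
    Reduce coefficients mod 11: 2·t ≡ 0 (mod 11).
    The inverse of 2 mod 11 is 6 (since 2·6 = 12 = 1·11 + 1), so t ≡ 6·0 = 0 ≡ 0 (mod 11).
    Then x = 33 + 35·0 = 33, valid modulo lcm(35, 11) = 385: x ≡ 33 (mod 385).
Verify: 33 mod 7 = 5 ✓, 33 mod 5 = 3 ✓, 33 mod 11 = 0 ✓.

x ≡ 33 (mod 385).


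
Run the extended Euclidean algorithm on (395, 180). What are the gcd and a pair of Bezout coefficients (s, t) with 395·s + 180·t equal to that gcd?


Euclidean algorithm on (395, 180) — divide until remainder is 0:
  395 = 2 · 180 + 35
  180 = 5 · 35 + 5
  35 = 7 · 5 + 0
gcd(395, 180) = 5.
Track Bezout coefficients alongside the remainders: start with r₀ = 395 = a·1 + b·0 (s = 1, t = 0) and r₁ = 180 = a·0 + b·1 (s = 0, t = 1); each new remainder r_{k+1} = r_{k-1} − q_k·r_k inherits s_{k+1} = s_{k-1} − q_k·s_k, t_{k+1} = t_{k-1} − q_k·t_k, so r_k = a·s_k + b·t_k at every step:
  q = 2: r = 35, s = 1 − 2·0 = 1, t = 0 − 2·1 = -2  (check: 395·1 + 180·(-2) = 35)
  q = 5: r = 5, s = 0 − 5·1 = -5, t = 1 − 5·(-2) = 11  (check: 395·(-5) + 180·11 = 5)
The row with r = 5 (the gcd) gives the Bezout coefficients s = -5, t = 11.
Result: 395 · (-5) + 180 · (11) = 5.

gcd(395, 180) = 5; s = -5, t = 11 (check: 395·(-5) + 180·11 = 5).


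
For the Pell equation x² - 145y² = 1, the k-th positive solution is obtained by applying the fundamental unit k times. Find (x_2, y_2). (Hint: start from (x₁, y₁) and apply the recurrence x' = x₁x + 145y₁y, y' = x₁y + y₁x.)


Step 1: Find the fundamental solution (x₁, y₁) of x² - 145y² = 1.
  Expand √145 as a continued fraction. a₀ = ⌊√145⌋ = 12; iterate m_{k+1} = d_k·a_k − m_k, d_{k+1} = (145 − m_{k+1}²)/d_k, a_{k+1} = ⌊(a₀ + m_{k+1})/d_{k+1}⌋ (starting m₀ = 0, d₀ = 1), with convergents p_k = a_k·p_{k-1} + p_{k-2}, q_k = a_k·q_{k-1} + q_{k-2} (p₋₁ = 1, q₋₁ = 0):
  k = 0: a₀ = 12; p₀/q₀ = 12/1; p₀² − 145·q₀² = 144 − 145 = -1.
  k = 1: m = 12, d = 1, a = ⌊(12 + 12)/1⌋ = 24; p/q = (24·12 + 1)/(24·1 + 0) = 289/24; p² − 145·q² = 83521 − 83520 = 1.
  The first convergent with p² − 145·q² = 1 gives the fundamental solution (x₁, y₁) = (289, 24).
Step 2: Apply the recurrence (x_{n+1}, y_{n+1}) = (x₁x_n + 145y₁y_n, x₁y_n + y₁x_n) repeatedly.
  From (x_1, y_1) = (289, 24): x_2 = 289·289 + 145·24·24 = 167041; y_2 = 289·24 + 24·289 = 13872.
Step 3: Verify x_2² - 145·y_2² = 27902695681 - 27902695680 = 1 (should be 1). ✓

(x_1, y_1) = (289, 24); (x_2, y_2) = (167041, 13872).


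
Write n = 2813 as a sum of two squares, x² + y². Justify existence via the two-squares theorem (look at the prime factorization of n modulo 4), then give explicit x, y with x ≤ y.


Step 1: Factor n = 2813 = 29 · 97.
Step 2: Check the mod-4 condition on each prime factor: 29 ≡ 1 (mod 4), exponent 1; 97 ≡ 1 (mod 4), exponent 1.
All primes ≡ 3 (mod 4) appear to even exponent (or don't appear), so by the two-squares theorem n IS expressible as a sum of two squares.
Step 3: Build a representation. Here n = 29 · 97 is a product of primes ≡ 1 (mod 4). Each prime p ≡ 1 (mod 4) is itself a sum of two squares; find a² by testing p − a² for a perfect square:
  29: 29 − 1² = 28, 29 − 2² = 25 = 5² ⇒ 29 = 2² + 5².
  97: 97 − 1² = 96, 97 − 2² = 93, 97 − 3² = 88, 97 − 4² = 81 = 9² ⇒ 97 = 4² + 9².
  Combine using the Brahmagupta–Fibonacci identity (a² + b²)(c² + d²) = (ac − bd)² + (ad + bc)² = (ac + bd)² + (ad − bc)²:
  29 · 97 = 2813: from (2² + 5²)(4² + 9²), take (2·4 − 5·9, 2·9 + 5·4) = (8 − 45, 18 + 20) = (-37, 38); dropping signs (only squares matter) gives (37, 38); check 37² + 38² = 1369 + 1444 = 2813 ✓.
Step 4: Order so x ≤ y and verify: 37² + 38² = 1369 + 1444 = 2813 = n. ✓

n = 2813 = 37² + 38² (one valid representation with x ≤ y).


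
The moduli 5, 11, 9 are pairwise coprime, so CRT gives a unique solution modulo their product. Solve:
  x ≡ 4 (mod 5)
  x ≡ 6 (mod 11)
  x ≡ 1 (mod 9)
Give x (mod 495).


Moduli 5, 11, 9 are pairwise coprime; by CRT there is a unique solution modulo M = 5 · 11 · 9 = 495.
Solve pairwise, accumulating the modulus:
  Start with x ≡ 4 (mod 5).
  Combine with x ≡ 6 (mod 11): since gcd(5, 11) = 1, we get a unique residue mod 55.
    Write x = 4 + 5·t and substitute into x ≡ 6 (mod 11): 5·t ≡ 6 − 4 = 2 (mod 11).
    The inverse of 5 mod 11 is 9 (since 5·9 = 45 = 4·11 + 1), so t ≡ 9·2 = 18 ≡ 7 (mod 11).
    Then x = 4 + 5·7 = 39, valid modulo lcm(5, 11) = 55: x ≡ 39 (mod 55).
  Combine with x ≡ 1 (mod 9): since gcd(55, 9) = 1, we get a unique residue mod 495.
    Write x = 39 + 55·t and substitute into x ≡ 1 (mod 9): 55·t ≡ 1 − 39 = -38 (mod 9).
    Reduce coefficients mod 9: 1·t ≡ 7 (mod 9).
    So t ≡ 7 (mod 9).
    Then x = 39 + 55·7 = 424, valid modulo lcm(55, 9) = 495: x ≡ 424 (mod 495).
Verify: 424 mod 5 = 4 ✓, 424 mod 11 = 6 ✓, 424 mod 9 = 1 ✓.

x ≡ 424 (mod 495).


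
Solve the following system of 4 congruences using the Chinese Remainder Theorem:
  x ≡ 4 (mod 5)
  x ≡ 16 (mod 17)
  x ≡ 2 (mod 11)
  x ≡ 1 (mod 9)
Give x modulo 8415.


Product of moduli M = 5 · 17 · 11 · 9 = 8415.
Merge one congruence at a time:
  Start: x ≡ 4 (mod 5).
  Combine with x ≡ 16 (mod 17); new modulus lcm = 85.
    Write x = 4 + 5·t and substitute into x ≡ 16 (mod 17): 5·t ≡ 16 − 4 = 12 (mod 17).
    The inverse of 5 mod 17 is 7 (since 5·7 = 35 = 2·17 + 1), so t ≡ 7·12 = 84 ≡ 16 (mod 17).
    Then x = 4 + 5·16 = 84, valid modulo lcm(5, 17) = 85: x ≡ 84 (mod 85).
  Combine with x ≡ 2 (mod 11); new modulus lcm = 935.
    Write x = 84 + 85·t and substitute into x ≡ 2 (mod 11): 85·t ≡ 2 − 84 = -82 (mod 11).
    Reduce coefficients mod 11: 8·t ≡ 6 (mod 11).
    The inverse of 8 mod 11 is 7 (since 8·7 = 56 = 5·11 + 1), so t ≡ 7·6 = 42 ≡ 9 (mod 11).
    Then x = 84 + 85·9 = 849, valid modulo lcm(85, 11) = 935: x ≡ 849 (mod 935).
  Combine with x ≡ 1 (mod 9); new modulus lcm = 8415.
    Write x = 849 + 935·t and substitute into x ≡ 1 (mod 9): 935·t ≡ 1 − 849 = -848 (mod 9).
    Reduce coefficients mod 9: 8·t ≡ 7 (mod 9).
    The inverse of 8 mod 9 is 8 (since 8·8 = 64 = 7·9 + 1), so t ≡ 8·7 = 56 ≡ 2 (mod 9).
    Then x = 849 + 935·2 = 2719, valid modulo lcm(935, 9) = 8415: x ≡ 2719 (mod 8415).
Verify against each original: 2719 mod 5 = 4, 2719 mod 17 = 16, 2719 mod 11 = 2, 2719 mod 9 = 1.

x ≡ 2719 (mod 8415).


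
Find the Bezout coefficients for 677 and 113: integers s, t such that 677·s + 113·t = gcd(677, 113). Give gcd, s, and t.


Euclidean algorithm on (677, 113) — divide until remainder is 0:
  677 = 5 · 113 + 112
  113 = 1 · 112 + 1
  112 = 112 · 1 + 0
gcd(677, 113) = 1.
Track Bezout coefficients alongside the remainders: start with r₀ = 677 = a·1 + b·0 (s = 1, t = 0) and r₁ = 113 = a·0 + b·1 (s = 0, t = 1); each new remainder r_{k+1} = r_{k-1} − q_k·r_k inherits s_{k+1} = s_{k-1} − q_k·s_k, t_{k+1} = t_{k-1} − q_k·t_k, so r_k = a·s_k + b·t_k at every step:
  q = 5: r = 112, s = 1 − 5·0 = 1, t = 0 − 5·1 = -5  (check: 677·1 + 113·(-5) = 112)
  q = 1: r = 1, s = 0 − 1·1 = -1, t = 1 − 1·(-5) = 6  (check: 677·(-1) + 113·6 = 1)
The row with r = 1 (the gcd) gives the Bezout coefficients s = -1, t = 6.
Result: 677 · (-1) + 113 · (6) = 1.

gcd(677, 113) = 1; s = -1, t = 6 (check: 677·(-1) + 113·6 = 1).


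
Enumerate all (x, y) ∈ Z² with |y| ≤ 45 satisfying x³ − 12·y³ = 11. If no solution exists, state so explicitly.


The equation is x³ - 12y³ = 11. For fixed y, x³ = 12·y³ + 11, so a solution requires the RHS to be a perfect cube.
Strategy: iterate y from -45 to 45, compute RHS = 12·y³ + 11, and check whether it is a (positive or negative) perfect cube.
Check small values of y:
  y = 0: RHS = 11 is not a perfect cube.
  y = 1: RHS = 23 is not a perfect cube.
  y = -1: RHS = -1 = (-1)³ ⇒ x = -1 works.
  y = 2: RHS = 107 is not a perfect cube.
  y = -2: RHS = -85 is not a perfect cube.
  y = 3: RHS = 335 is not a perfect cube.
  y = -3: RHS = -313 is not a perfect cube.
Continuing the search up to |y| = 45 finds no further solutions beyond those listed.
Collected solutions: (-1, -1).

Solutions (with |y| ≤ 45): (-1, -1).


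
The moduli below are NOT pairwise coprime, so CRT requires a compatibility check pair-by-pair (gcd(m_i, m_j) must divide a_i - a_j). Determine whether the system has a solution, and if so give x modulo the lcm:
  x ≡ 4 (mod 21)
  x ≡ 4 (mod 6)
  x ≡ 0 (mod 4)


Moduli 21, 6, 4 are not pairwise coprime, so CRT works modulo lcm(m_i) when all pairwise compatibility conditions hold.
Pairwise compatibility: gcd(m_i, m_j) must divide a_i - a_j for every pair.
Merge one congruence at a time:
  Start: x ≡ 4 (mod 21).
  Combine with x ≡ 4 (mod 6): gcd(21, 6) = 3; 4 - 4 = 0, which IS divisible by 3, so compatible.
    Write x = 4 + 21·t and substitute into x ≡ 4 (mod 6): 21·t ≡ 4 − 4 = 0 (mod 6).
    Divide the congruence (and modulus) by g = 3: 7·t ≡ 0 (mod 2).
    Reduce coefficients mod 2: 1·t ≡ 0 (mod 2).
    So t ≡ 0 (mod 2).
    Then x = 4 + 21·0 = 4, valid modulo lcm(21, 6) = 42: x ≡ 4 (mod 42).
  Combine with x ≡ 0 (mod 4): gcd(42, 4) = 2; 0 - 4 = -4, which IS divisible by 2, so compatible.
    Write x = 4 + 42·t and substitute into x ≡ 0 (mod 4): 42·t ≡ 0 − 4 = -4 (mod 4).
    Divide the congruence (and modulus) by g = 2: 21·t ≡ -2 (mod 2).
    Reduce coefficients mod 2: 1·t ≡ 0 (mod 2).
    So t ≡ 0 (mod 2).
    Then x = 4 + 42·0 = 4, valid modulo lcm(42, 4) = 84: x ≡ 4 (mod 84).
Verify: 4 mod 21 = 4, 4 mod 6 = 4, 4 mod 4 = 0.

x ≡ 4 (mod 84).


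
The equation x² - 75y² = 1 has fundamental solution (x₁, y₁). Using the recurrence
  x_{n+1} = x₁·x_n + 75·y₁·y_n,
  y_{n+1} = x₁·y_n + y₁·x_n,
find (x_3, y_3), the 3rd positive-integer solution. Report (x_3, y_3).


Step 1: Find the fundamental solution (x₁, y₁) of x² - 75y² = 1.
  Expand √75 as a continued fraction. a₀ = ⌊√75⌋ = 8; iterate m_{k+1} = d_k·a_k − m_k, d_{k+1} = (75 − m_{k+1}²)/d_k, a_{k+1} = ⌊(a₀ + m_{k+1})/d_{k+1}⌋ (starting m₀ = 0, d₀ = 1), with convergents p_k = a_k·p_{k-1} + p_{k-2}, q_k = a_k·q_{k-1} + q_{k-2} (p₋₁ = 1, q₋₁ = 0):
  k = 0: a₀ = 8; p₀/q₀ = 8/1; p₀² − 75·q₀² = 64 − 75 = -11.
  k = 1: m = 8, d = 11, a = ⌊(8 + 8)/11⌋ = 1; p/q = (1·8 + 1)/(1·1 + 0) = 9/1; p² − 75·q² = 81 − 75 = 6.
  k = 2: m = 3, d = 6, a = ⌊(8 + 3)/6⌋ = 1; p/q = (1·9 + 8)/(1·1 + 1) = 17/2; p² − 75·q² = 289 − 300 = -11.
  k = 3: m = 3, d = 11, a = ⌊(8 + 3)/11⌋ = 1; p/q = (1·17 + 9)/(1·2 + 1) = 26/3; p² − 75·q² = 676 − 675 = 1.
  The first convergent with p² − 75·q² = 1 gives the fundamental solution (x₁, y₁) = (26, 3).
Step 2: Apply the recurrence (x_{n+1}, y_{n+1}) = (x₁x_n + 75y₁y_n, x₁y_n + y₁x_n) repeatedly.
  From (x_1, y_1) = (26, 3): x_2 = 26·26 + 75·3·3 = 1351; y_2 = 26·3 + 3·26 = 156.
  From (x_2, y_2) = (1351, 156): x_3 = 26·1351 + 75·3·156 = 70226; y_3 = 26·156 + 3·1351 = 8109.
Step 3: Verify x_3² - 75·y_3² = 4931691076 - 4931691075 = 1 (should be 1). ✓

(x_1, y_1) = (26, 3); (x_3, y_3) = (70226, 8109).


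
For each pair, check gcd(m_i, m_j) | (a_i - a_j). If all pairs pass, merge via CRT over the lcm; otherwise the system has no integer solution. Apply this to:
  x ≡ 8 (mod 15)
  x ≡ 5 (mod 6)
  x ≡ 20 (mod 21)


Moduli 15, 6, 21 are not pairwise coprime, so CRT works modulo lcm(m_i) when all pairwise compatibility conditions hold.
Pairwise compatibility: gcd(m_i, m_j) must divide a_i - a_j for every pair.
Merge one congruence at a time:
  Start: x ≡ 8 (mod 15).
  Combine with x ≡ 5 (mod 6): gcd(15, 6) = 3; 5 - 8 = -3, which IS divisible by 3, so compatible.
    Write x = 8 + 15·t and substitute into x ≡ 5 (mod 6): 15·t ≡ 5 − 8 = -3 (mod 6).
    Divide the congruence (and modulus) by g = 3: 5·t ≡ -1 (mod 2).
    Reduce coefficients mod 2: 1·t ≡ 1 (mod 2).
    So t ≡ 1 (mod 2).
    Then x = 8 + 15·1 = 23, valid modulo lcm(15, 6) = 30: x ≡ 23 (mod 30).
  Combine with x ≡ 20 (mod 21): gcd(30, 21) = 3; 20 - 23 = -3, which IS divisible by 3, so compatible.
    Write x = 23 + 30·t and substitute into x ≡ 20 (mod 21): 30·t ≡ 20 − 23 = -3 (mod 21).
    Divide the congruence (and modulus) by g = 3: 10·t ≡ -1 (mod 7).
    Reduce coefficients mod 7: 3·t ≡ 6 (mod 7).
    The inverse of 3 mod 7 is 5 (since 3·5 = 15 = 2·7 + 1), so t ≡ 5·6 = 30 ≡ 2 (mod 7).
    Then x = 23 + 30·2 = 83, valid modulo lcm(30, 21) = 210: x ≡ 83 (mod 210).
Verify: 83 mod 15 = 8, 83 mod 6 = 5, 83 mod 21 = 20.

x ≡ 83 (mod 210).


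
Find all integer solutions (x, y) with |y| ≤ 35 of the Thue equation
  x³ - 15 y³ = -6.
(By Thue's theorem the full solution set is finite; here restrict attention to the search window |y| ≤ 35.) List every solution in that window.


The equation is x³ - 15y³ = -6. For fixed y, x³ = 15·y³ − 6, so a solution requires the RHS to be a perfect cube.
Strategy: iterate y from -35 to 35, compute RHS = 15·y³ − 6, and check whether it is a (positive or negative) perfect cube.
Check small values of y:
  y = 0: RHS = -6 is not a perfect cube.
  y = 1: RHS = 9 is not a perfect cube.
  y = -1: RHS = -21 is not a perfect cube.
  y = 2: RHS = 114 is not a perfect cube.
  y = -2: RHS = -126 is not a perfect cube.
  y = 3: RHS = 399 is not a perfect cube.
  y = -3: RHS = -411 is not a perfect cube.
Continuing the search up to |y| = 35 finds no solutions either.
No (x, y) in the scanned range satisfies the equation.

No integer solutions with |y| ≤ 35.


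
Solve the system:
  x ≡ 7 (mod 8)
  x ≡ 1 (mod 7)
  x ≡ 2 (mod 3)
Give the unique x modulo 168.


Moduli 8, 7, 3 are pairwise coprime; by CRT there is a unique solution modulo M = 8 · 7 · 3 = 168.
Solve pairwise, accumulating the modulus:
  Start with x ≡ 7 (mod 8).
  Combine with x ≡ 1 (mod 7): since gcd(8, 7) = 1, we get a unique residue mod 56.
    Write x = 7 + 8·t and substitute into x ≡ 1 (mod 7): 8·t ≡ 1 − 7 = -6 (mod 7).
    Reduce coefficients mod 7: 1·t ≡ 1 (mod 7).
    So t ≡ 1 (mod 7).
    Then x = 7 + 8·1 = 15, valid modulo lcm(8, 7) = 56: x ≡ 15 (mod 56).
  Combine with x ≡ 2 (mod 3): since gcd(56, 3) = 1, we get a unique residue mod 168.
    Write x = 15 + 56·t and substitute into x ≡ 2 (mod 3): 56·t ≡ 2 − 15 = -13 (mod 3).
    Reduce coefficients mod 3: 2·t ≡ 2 (mod 3).
    The inverse of 2 mod 3 is 2 (since 2·2 = 4 = 1·3 + 1), so t ≡ 2·2 = 4 ≡ 1 (mod 3).
    Then x = 15 + 56·1 = 71, valid modulo lcm(56, 3) = 168: x ≡ 71 (mod 168).
Verify: 71 mod 8 = 7 ✓, 71 mod 7 = 1 ✓, 71 mod 3 = 2 ✓.

x ≡ 71 (mod 168).


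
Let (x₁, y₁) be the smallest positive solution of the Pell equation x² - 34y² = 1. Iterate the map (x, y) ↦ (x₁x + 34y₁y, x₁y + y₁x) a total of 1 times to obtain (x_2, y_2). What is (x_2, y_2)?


Step 1: Find the fundamental solution (x₁, y₁) of x² - 34y² = 1.
  Expand √34 as a continued fraction. a₀ = ⌊√34⌋ = 5; iterate m_{k+1} = d_k·a_k − m_k, d_{k+1} = (34 − m_{k+1}²)/d_k, a_{k+1} = ⌊(a₀ + m_{k+1})/d_{k+1}⌋ (starting m₀ = 0, d₀ = 1), with convergents p_k = a_k·p_{k-1} + p_{k-2}, q_k = a_k·q_{k-1} + q_{k-2} (p₋₁ = 1, q₋₁ = 0):
  k = 0: a₀ = 5; p₀/q₀ = 5/1; p₀² − 34·q₀² = 25 − 34 = -9.
  k = 1: m = 5, d = 9, a = ⌊(5 + 5)/9⌋ = 1; p/q = (1·5 + 1)/(1·1 + 0) = 6/1; p² − 34·q² = 36 − 34 = 2.
  k = 2: m = 4, d = 2, a = ⌊(5 + 4)/2⌋ = 4; p/q = (4·6 + 5)/(4·1 + 1) = 29/5; p² − 34·q² = 841 − 850 = -9.
  k = 3: m = 4, d = 9, a = ⌊(5 + 4)/9⌋ = 1; p/q = (1·29 + 6)/(1·5 + 1) = 35/6; p² − 34·q² = 1225 − 1224 = 1.
  The first convergent with p² − 34·q² = 1 gives the fundamental solution (x₁, y₁) = (35, 6).
Step 2: Apply the recurrence (x_{n+1}, y_{n+1}) = (x₁x_n + 34y₁y_n, x₁y_n + y₁x_n) repeatedly.
  From (x_1, y_1) = (35, 6): x_2 = 35·35 + 34·6·6 = 2449; y_2 = 35·6 + 6·35 = 420.
Step 3: Verify x_2² - 34·y_2² = 5997601 - 5997600 = 1 (should be 1). ✓

(x_1, y_1) = (35, 6); (x_2, y_2) = (2449, 420).


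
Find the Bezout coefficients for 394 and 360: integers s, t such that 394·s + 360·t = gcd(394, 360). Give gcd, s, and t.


Euclidean algorithm on (394, 360) — divide until remainder is 0:
  394 = 1 · 360 + 34
  360 = 10 · 34 + 20
  34 = 1 · 20 + 14
  20 = 1 · 14 + 6
  14 = 2 · 6 + 2
  6 = 3 · 2 + 0
gcd(394, 360) = 2.
Track Bezout coefficients alongside the remainders: start with r₀ = 394 = a·1 + b·0 (s = 1, t = 0) and r₁ = 360 = a·0 + b·1 (s = 0, t = 1); each new remainder r_{k+1} = r_{k-1} − q_k·r_k inherits s_{k+1} = s_{k-1} − q_k·s_k, t_{k+1} = t_{k-1} − q_k·t_k, so r_k = a·s_k + b·t_k at every step:
  q = 1: r = 34, s = 1 − 1·0 = 1, t = 0 − 1·1 = -1  (check: 394·1 + 360·(-1) = 34)
  q = 10: r = 20, s = 0 − 10·1 = -10, t = 1 − 10·(-1) = 11  (check: 394·(-10) + 360·11 = 20)
  q = 1: r = 14, s = 1 − 1·(-10) = 11, t = -1 − 1·11 = -12  (check: 394·11 + 360·(-12) = 14)
  q = 1: r = 6, s = -10 − 1·11 = -21, t = 11 − 1·(-12) = 23  (check: 394·(-21) + 360·23 = 6)
  q = 2: r = 2, s = 11 − 2·(-21) = 53, t = -12 − 2·23 = -58  (check: 394·53 + 360·(-58) = 2)
The row with r = 2 (the gcd) gives the Bezout coefficients s = 53, t = -58.
Result: 394 · (53) + 360 · (-58) = 2.

gcd(394, 360) = 2; s = 53, t = -58 (check: 394·53 + 360·(-58) = 2).


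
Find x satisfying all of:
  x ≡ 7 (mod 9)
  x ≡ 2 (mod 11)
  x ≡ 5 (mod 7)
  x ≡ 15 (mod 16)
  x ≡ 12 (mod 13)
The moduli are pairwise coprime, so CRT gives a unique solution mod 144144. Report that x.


Product of moduli M = 9 · 11 · 7 · 16 · 13 = 144144.
Merge one congruence at a time:
  Start: x ≡ 7 (mod 9).
  Combine with x ≡ 2 (mod 11); new modulus lcm = 99.
    Write x = 7 + 9·t and substitute into x ≡ 2 (mod 11): 9·t ≡ 2 − 7 = -5 (mod 11).
    Reduce coefficients mod 11: 9·t ≡ 6 (mod 11).
    The inverse of 9 mod 11 is 5 (since 9·5 = 45 = 4·11 + 1), so t ≡ 5·6 = 30 ≡ 8 (mod 11).
    Then x = 7 + 9·8 = 79, valid modulo lcm(9, 11) = 99: x ≡ 79 (mod 99).
  Combine with x ≡ 5 (mod 7); new modulus lcm = 693.
    Write x = 79 + 99·t and substitute into x ≡ 5 (mod 7): 99·t ≡ 5 − 79 = -74 (mod 7).
    Reduce coefficients mod 7: 1·t ≡ 3 (mod 7).
    So t ≡ 3 (mod 7).
    Then x = 79 + 99·3 = 376, valid modulo lcm(99, 7) = 693: x ≡ 376 (mod 693).
  Combine with x ≡ 15 (mod 16); new modulus lcm = 11088.
    Write x = 376 + 693·t and substitute into x ≡ 15 (mod 16): 693·t ≡ 15 − 376 = -361 (mod 16).
    Reduce coefficients mod 16: 5·t ≡ 7 (mod 16).
    The inverse of 5 mod 16 is 13 (since 5·13 = 65 = 4·16 + 1), so t ≡ 13·7 = 91 ≡ 11 (mod 16).
    Then x = 376 + 693·11 = 7999, valid modulo lcm(693, 16) = 11088: x ≡ 7999 (mod 11088).
  Combine with x ≡ 12 (mod 13); new modulus lcm = 144144.
    Write x = 7999 + 11088·t and substitute into x ≡ 12 (mod 13): 11088·t ≡ 12 − 7999 = -7987 (mod 13).
    Reduce coefficients mod 13: 12·t ≡ 8 (mod 13).
    The inverse of 12 mod 13 is 12 (since 12·12 = 144 = 11·13 + 1), so t ≡ 12·8 = 96 ≡ 5 (mod 13).
    Then x = 7999 + 11088·5 = 63439, valid modulo lcm(11088, 13) = 144144: x ≡ 63439 (mod 144144).
Verify against each original: 63439 mod 9 = 7, 63439 mod 11 = 2, 63439 mod 7 = 5, 63439 mod 16 = 15, 63439 mod 13 = 12.

x ≡ 63439 (mod 144144).


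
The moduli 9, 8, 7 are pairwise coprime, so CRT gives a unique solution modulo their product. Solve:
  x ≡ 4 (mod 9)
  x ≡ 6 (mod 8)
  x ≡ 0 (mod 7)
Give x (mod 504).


Moduli 9, 8, 7 are pairwise coprime; by CRT there is a unique solution modulo M = 9 · 8 · 7 = 504.
Solve pairwise, accumulating the modulus:
  Start with x ≡ 4 (mod 9).
  Combine with x ≡ 6 (mod 8): since gcd(9, 8) = 1, we get a unique residue mod 72.
    Write x = 4 + 9·t and substitute into x ≡ 6 (mod 8): 9·t ≡ 6 − 4 = 2 (mod 8).
    Reduce coefficients mod 8: 1·t ≡ 2 (mod 8).
    So t ≡ 2 (mod 8).
    Then x = 4 + 9·2 = 22, valid modulo lcm(9, 8) = 72: x ≡ 22 (mod 72).
  Combine with x ≡ 0 (mod 7): since gcd(72, 7) = 1, we get a unique residue mod 504.
    Write x = 22 + 72·t and substitute into x ≡ 0 (mod 7): 72·t ≡ 0 − 22 = -22 (mod 7).
    Reduce coefficients mod 7: 2·t ≡ 6 (mod 7).
    The inverse of 2 mod 7 is 4 (since 2·4 = 8 = 1·7 + 1), so t ≡ 4·6 = 24 ≡ 3 (mod 7).
    Then x = 22 + 72·3 = 238, valid modulo lcm(72, 7) = 504: x ≡ 238 (mod 504).
Verify: 238 mod 9 = 4 ✓, 238 mod 8 = 6 ✓, 238 mod 7 = 0 ✓.

x ≡ 238 (mod 504).


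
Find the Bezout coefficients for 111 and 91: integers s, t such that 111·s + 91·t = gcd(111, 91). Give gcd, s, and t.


Euclidean algorithm on (111, 91) — divide until remainder is 0:
  111 = 1 · 91 + 20
  91 = 4 · 20 + 11
  20 = 1 · 11 + 9
  11 = 1 · 9 + 2
  9 = 4 · 2 + 1
  2 = 2 · 1 + 0
gcd(111, 91) = 1.
Track Bezout coefficients alongside the remainders: start with r₀ = 111 = a·1 + b·0 (s = 1, t = 0) and r₁ = 91 = a·0 + b·1 (s = 0, t = 1); each new remainder r_{k+1} = r_{k-1} − q_k·r_k inherits s_{k+1} = s_{k-1} − q_k·s_k, t_{k+1} = t_{k-1} − q_k·t_k, so r_k = a·s_k + b·t_k at every step:
  q = 1: r = 20, s = 1 − 1·0 = 1, t = 0 − 1·1 = -1  (check: 111·1 + 91·(-1) = 20)
  q = 4: r = 11, s = 0 − 4·1 = -4, t = 1 − 4·(-1) = 5  (check: 111·(-4) + 91·5 = 11)
  q = 1: r = 9, s = 1 − 1·(-4) = 5, t = -1 − 1·5 = -6  (check: 111·5 + 91·(-6) = 9)
  q = 1: r = 2, s = -4 − 1·5 = -9, t = 5 − 1·(-6) = 11  (check: 111·(-9) + 91·11 = 2)
  q = 4: r = 1, s = 5 − 4·(-9) = 41, t = -6 − 4·11 = -50  (check: 111·41 + 91·(-50) = 1)
The row with r = 1 (the gcd) gives the Bezout coefficients s = 41, t = -50.
Result: 111 · (41) + 91 · (-50) = 1.

gcd(111, 91) = 1; s = 41, t = -50 (check: 111·41 + 91·(-50) = 1).


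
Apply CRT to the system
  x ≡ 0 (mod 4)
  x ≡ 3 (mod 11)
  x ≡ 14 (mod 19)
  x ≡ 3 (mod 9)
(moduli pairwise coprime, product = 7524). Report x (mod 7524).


Product of moduli M = 4 · 11 · 19 · 9 = 7524.
Merge one congruence at a time:
  Start: x ≡ 0 (mod 4).
  Combine with x ≡ 3 (mod 11); new modulus lcm = 44.
    Write x = 0 + 4·t and substitute into x ≡ 3 (mod 11): 4·t ≡ 3 − 0 = 3 (mod 11).
    The inverse of 4 mod 11 is 3 (since 4·3 = 12 = 1·11 + 1), so t ≡ 3·3 = 9 ≡ 9 (mod 11).
    Then x = 0 + 4·9 = 36, valid modulo lcm(4, 11) = 44: x ≡ 36 (mod 44).
  Combine with x ≡ 14 (mod 19); new modulus lcm = 836.
    Write x = 36 + 44·t and substitute into x ≡ 14 (mod 19): 44·t ≡ 14 − 36 = -22 (mod 19).
    Reduce coefficients mod 19: 6·t ≡ 16 (mod 19).
    The inverse of 6 mod 19 is 16 (since 6·16 = 96 = 5·19 + 1), so t ≡ 16·16 = 256 ≡ 9 (mod 19).
    Then x = 36 + 44·9 = 432, valid modulo lcm(44, 19) = 836: x ≡ 432 (mod 836).
  Combine with x ≡ 3 (mod 9); new modulus lcm = 7524.
    Write x = 432 + 836·t and substitute into x ≡ 3 (mod 9): 836·t ≡ 3 − 432 = -429 (mod 9).
    Reduce coefficients mod 9: 8·t ≡ 3 (mod 9).
    The inverse of 8 mod 9 is 8 (since 8·8 = 64 = 7·9 + 1), so t ≡ 8·3 = 24 ≡ 6 (mod 9).
    Then x = 432 + 836·6 = 5448, valid modulo lcm(836, 9) = 7524: x ≡ 5448 (mod 7524).
Verify against each original: 5448 mod 4 = 0, 5448 mod 11 = 3, 5448 mod 19 = 14, 5448 mod 9 = 3.

x ≡ 5448 (mod 7524).


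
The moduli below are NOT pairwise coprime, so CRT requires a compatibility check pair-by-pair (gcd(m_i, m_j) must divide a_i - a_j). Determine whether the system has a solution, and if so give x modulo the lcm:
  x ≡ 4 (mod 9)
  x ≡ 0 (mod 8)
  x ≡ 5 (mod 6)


Moduli 9, 8, 6 are not pairwise coprime, so CRT works modulo lcm(m_i) when all pairwise compatibility conditions hold.
Pairwise compatibility: gcd(m_i, m_j) must divide a_i - a_j for every pair.
Merge one congruence at a time:
  Start: x ≡ 4 (mod 9).
  Combine with x ≡ 0 (mod 8): gcd(9, 8) = 1; 0 - 4 = -4, which IS divisible by 1, so compatible.
    Write x = 4 + 9·t and substitute into x ≡ 0 (mod 8): 9·t ≡ 0 − 4 = -4 (mod 8).
    Reduce coefficients mod 8: 1·t ≡ 4 (mod 8).
    So t ≡ 4 (mod 8).
    Then x = 4 + 9·4 = 40, valid modulo lcm(9, 8) = 72: x ≡ 40 (mod 72).
  Combine with x ≡ 5 (mod 6): gcd(72, 6) = 6, and 5 - 40 = -35 is NOT divisible by 6.
    ⇒ system is inconsistent (no integer solution).

No solution (the system is inconsistent).


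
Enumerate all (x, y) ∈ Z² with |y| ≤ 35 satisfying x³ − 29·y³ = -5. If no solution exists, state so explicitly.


The equation is x³ - 29y³ = -5. For fixed y, x³ = 29·y³ − 5, so a solution requires the RHS to be a perfect cube.
Strategy: iterate y from -35 to 35, compute RHS = 29·y³ − 5, and check whether it is a (positive or negative) perfect cube.
Check small values of y:
  y = 0: RHS = -5 is not a perfect cube.
  y = 1: RHS = 24 is not a perfect cube.
  y = -1: RHS = -34 is not a perfect cube.
  y = 2: RHS = 227 is not a perfect cube.
  y = -2: RHS = -237 is not a perfect cube.
  y = 3: RHS = 778 is not a perfect cube.
  y = -3: RHS = -788 is not a perfect cube.
Continuing the search up to |y| = 35 finds no solutions either.
No (x, y) in the scanned range satisfies the equation.

No integer solutions with |y| ≤ 35.


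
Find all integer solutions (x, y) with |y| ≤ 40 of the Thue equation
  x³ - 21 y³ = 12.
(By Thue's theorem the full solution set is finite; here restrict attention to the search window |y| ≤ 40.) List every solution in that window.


The equation is x³ - 21y³ = 12. For fixed y, x³ = 21·y³ + 12, so a solution requires the RHS to be a perfect cube.
Strategy: iterate y from -40 to 40, compute RHS = 21·y³ + 12, and check whether it is a (positive or negative) perfect cube.
Check small values of y:
  y = 0: RHS = 12 is not a perfect cube.
  y = 1: RHS = 33 is not a perfect cube.
  y = -1: RHS = -9 is not a perfect cube.
  y = 2: RHS = 180 is not a perfect cube.
  y = -2: RHS = -156 is not a perfect cube.
  y = 3: RHS = 579 is not a perfect cube.
  y = -3: RHS = -555 is not a perfect cube.
Continuing the search up to |y| = 40 finds no solutions either.
No (x, y) in the scanned range satisfies the equation.

No integer solutions with |y| ≤ 40.


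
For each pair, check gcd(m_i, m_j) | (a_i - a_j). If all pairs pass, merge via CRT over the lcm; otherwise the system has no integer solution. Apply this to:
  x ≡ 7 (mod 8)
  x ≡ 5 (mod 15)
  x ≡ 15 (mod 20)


Moduli 8, 15, 20 are not pairwise coprime, so CRT works modulo lcm(m_i) when all pairwise compatibility conditions hold.
Pairwise compatibility: gcd(m_i, m_j) must divide a_i - a_j for every pair.
Merge one congruence at a time:
  Start: x ≡ 7 (mod 8).
  Combine with x ≡ 5 (mod 15): gcd(8, 15) = 1; 5 - 7 = -2, which IS divisible by 1, so compatible.
    Write x = 7 + 8·t and substitute into x ≡ 5 (mod 15): 8·t ≡ 5 − 7 = -2 (mod 15).
    Reduce coefficients mod 15: 8·t ≡ 13 (mod 15).
    The inverse of 8 mod 15 is 2 (since 8·2 = 16 = 1·15 + 1), so t ≡ 2·13 = 26 ≡ 11 (mod 15).
    Then x = 7 + 8·11 = 95, valid modulo lcm(8, 15) = 120: x ≡ 95 (mod 120).
  Combine with x ≡ 15 (mod 20): gcd(120, 20) = 20; 15 - 95 = -80, which IS divisible by 20, so compatible.
    Write x = 95 + 120·t and substitute into x ≡ 15 (mod 20): 120·t ≡ 15 − 95 = -80 (mod 20).
    Divide the congruence (and modulus) by g = 20: 6·t ≡ -4 (mod 1).
    Modulo 1 every t works; take t = 0.
    Then x = 95 + 120·0 = 95, valid modulo lcm(120, 20) = 120: x ≡ 95 (mod 120).
Verify: 95 mod 8 = 7, 95 mod 15 = 5, 95 mod 20 = 15.

x ≡ 95 (mod 120).


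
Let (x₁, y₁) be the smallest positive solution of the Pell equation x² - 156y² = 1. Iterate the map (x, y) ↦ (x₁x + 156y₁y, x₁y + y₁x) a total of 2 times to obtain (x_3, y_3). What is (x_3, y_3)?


Step 1: Find the fundamental solution (x₁, y₁) of x² - 156y² = 1.
  Expand √156 as a continued fraction. a₀ = ⌊√156⌋ = 12; iterate m_{k+1} = d_k·a_k − m_k, d_{k+1} = (156 − m_{k+1}²)/d_k, a_{k+1} = ⌊(a₀ + m_{k+1})/d_{k+1}⌋ (starting m₀ = 0, d₀ = 1), with convergents p_k = a_k·p_{k-1} + p_{k-2}, q_k = a_k·q_{k-1} + q_{k-2} (p₋₁ = 1, q₋₁ = 0):
  k = 0: a₀ = 12; p₀/q₀ = 12/1; p₀² − 156·q₀² = 144 − 156 = -12.
  k = 1: m = 12, d = 12, a = ⌊(12 + 12)/12⌋ = 2; p/q = (2·12 + 1)/(2·1 + 0) = 25/2; p² − 156·q² = 625 − 624 = 1.
  The first convergent with p² − 156·q² = 1 gives the fundamental solution (x₁, y₁) = (25, 2).
Step 2: Apply the recurrence (x_{n+1}, y_{n+1}) = (x₁x_n + 156y₁y_n, x₁y_n + y₁x_n) repeatedly.
  From (x_1, y_1) = (25, 2): x_2 = 25·25 + 156·2·2 = 1249; y_2 = 25·2 + 2·25 = 100.
  From (x_2, y_2) = (1249, 100): x_3 = 25·1249 + 156·2·100 = 62425; y_3 = 25·100 + 2·1249 = 4998.
Step 3: Verify x_3² - 156·y_3² = 3896880625 - 3896880624 = 1 (should be 1). ✓

(x_1, y_1) = (25, 2); (x_3, y_3) = (62425, 4998).


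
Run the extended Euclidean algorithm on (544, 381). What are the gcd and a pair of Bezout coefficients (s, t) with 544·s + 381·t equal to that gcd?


Euclidean algorithm on (544, 381) — divide until remainder is 0:
  544 = 1 · 381 + 163
  381 = 2 · 163 + 55
  163 = 2 · 55 + 53
  55 = 1 · 53 + 2
  53 = 26 · 2 + 1
  2 = 2 · 1 + 0
gcd(544, 381) = 1.
Track Bezout coefficients alongside the remainders: start with r₀ = 544 = a·1 + b·0 (s = 1, t = 0) and r₁ = 381 = a·0 + b·1 (s = 0, t = 1); each new remainder r_{k+1} = r_{k-1} − q_k·r_k inherits s_{k+1} = s_{k-1} − q_k·s_k, t_{k+1} = t_{k-1} − q_k·t_k, so r_k = a·s_k + b·t_k at every step:
  q = 1: r = 163, s = 1 − 1·0 = 1, t = 0 − 1·1 = -1  (check: 544·1 + 381·(-1) = 163)
  q = 2: r = 55, s = 0 − 2·1 = -2, t = 1 − 2·(-1) = 3  (check: 544·(-2) + 381·3 = 55)
  q = 2: r = 53, s = 1 − 2·(-2) = 5, t = -1 − 2·3 = -7  (check: 544·5 + 381·(-7) = 53)
  q = 1: r = 2, s = -2 − 1·5 = -7, t = 3 − 1·(-7) = 10  (check: 544·(-7) + 381·10 = 2)
  q = 26: r = 1, s = 5 − 26·(-7) = 187, t = -7 − 26·10 = -267  (check: 544·187 + 381·(-267) = 1)
The row with r = 1 (the gcd) gives the Bezout coefficients s = 187, t = -267.
Result: 544 · (187) + 381 · (-267) = 1.

gcd(544, 381) = 1; s = 187, t = -267 (check: 544·187 + 381·(-267) = 1).


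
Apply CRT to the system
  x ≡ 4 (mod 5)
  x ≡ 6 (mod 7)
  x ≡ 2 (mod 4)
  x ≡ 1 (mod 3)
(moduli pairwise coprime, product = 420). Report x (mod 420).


Product of moduli M = 5 · 7 · 4 · 3 = 420.
Merge one congruence at a time:
  Start: x ≡ 4 (mod 5).
  Combine with x ≡ 6 (mod 7); new modulus lcm = 35.
    Write x = 4 + 5·t and substitute into x ≡ 6 (mod 7): 5·t ≡ 6 − 4 = 2 (mod 7).
    The inverse of 5 mod 7 is 3 (since 5·3 = 15 = 2·7 + 1), so t ≡ 3·2 = 6 ≡ 6 (mod 7).
    Then x = 4 + 5·6 = 34, valid modulo lcm(5, 7) = 35: x ≡ 34 (mod 35).
  Combine with x ≡ 2 (mod 4); new modulus lcm = 140.
    Write x = 34 + 35·t and substitute into x ≡ 2 (mod 4): 35·t ≡ 2 − 34 = -32 (mod 4).
    Reduce coefficients mod 4: 3·t ≡ 0 (mod 4).
    The inverse of 3 mod 4 is 3 (since 3·3 = 9 = 2·4 + 1), so t ≡ 3·0 = 0 ≡ 0 (mod 4).
    Then x = 34 + 35·0 = 34, valid modulo lcm(35, 4) = 140: x ≡ 34 (mod 140).
  Combine with x ≡ 1 (mod 3); new modulus lcm = 420.
    Write x = 34 + 140·t and substitute into x ≡ 1 (mod 3): 140·t ≡ 1 − 34 = -33 (mod 3).
    Reduce coefficients mod 3: 2·t ≡ 0 (mod 3).
    The inverse of 2 mod 3 is 2 (since 2·2 = 4 = 1·3 + 1), so t ≡ 2·0 = 0 ≡ 0 (mod 3).
    Then x = 34 + 140·0 = 34, valid modulo lcm(140, 3) = 420: x ≡ 34 (mod 420).
Verify against each original: 34 mod 5 = 4, 34 mod 7 = 6, 34 mod 4 = 2, 34 mod 3 = 1.

x ≡ 34 (mod 420).


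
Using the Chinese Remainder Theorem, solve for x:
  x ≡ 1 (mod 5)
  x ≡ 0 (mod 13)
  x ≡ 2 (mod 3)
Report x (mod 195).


Moduli 5, 13, 3 are pairwise coprime; by CRT there is a unique solution modulo M = 5 · 13 · 3 = 195.
Solve pairwise, accumulating the modulus:
  Start with x ≡ 1 (mod 5).
  Combine with x ≡ 0 (mod 13): since gcd(5, 13) = 1, we get a unique residue mod 65.
    Write x = 1 + 5·t and substitute into x ≡ 0 (mod 13): 5·t ≡ 0 − 1 = -1 (mod 13).
    Reduce coefficients mod 13: 5·t ≡ 12 (mod 13).
    The inverse of 5 mod 13 is 8 (since 5·8 = 40 = 3·13 + 1), so t ≡ 8·12 = 96 ≡ 5 (mod 13).
    Then x = 1 + 5·5 = 26, valid modulo lcm(5, 13) = 65: x ≡ 26 (mod 65).
  Combine with x ≡ 2 (mod 3): since gcd(65, 3) = 1, we get a unique residue mod 195.
    Write x = 26 + 65·t and substitute into x ≡ 2 (mod 3): 65·t ≡ 2 − 26 = -24 (mod 3).
    Reduce coefficients mod 3: 2·t ≡ 0 (mod 3).
    The inverse of 2 mod 3 is 2 (since 2·2 = 4 = 1·3 + 1), so t ≡ 2·0 = 0 ≡ 0 (mod 3).
    Then x = 26 + 65·0 = 26, valid modulo lcm(65, 3) = 195: x ≡ 26 (mod 195).
Verify: 26 mod 5 = 1 ✓, 26 mod 13 = 0 ✓, 26 mod 3 = 2 ✓.

x ≡ 26 (mod 195).


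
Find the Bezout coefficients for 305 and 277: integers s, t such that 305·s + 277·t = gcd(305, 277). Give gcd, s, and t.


Euclidean algorithm on (305, 277) — divide until remainder is 0:
  305 = 1 · 277 + 28
  277 = 9 · 28 + 25
  28 = 1 · 25 + 3
  25 = 8 · 3 + 1
  3 = 3 · 1 + 0
gcd(305, 277) = 1.
Track Bezout coefficients alongside the remainders: start with r₀ = 305 = a·1 + b·0 (s = 1, t = 0) and r₁ = 277 = a·0 + b·1 (s = 0, t = 1); each new remainder r_{k+1} = r_{k-1} − q_k·r_k inherits s_{k+1} = s_{k-1} − q_k·s_k, t_{k+1} = t_{k-1} − q_k·t_k, so r_k = a·s_k + b·t_k at every step:
  q = 1: r = 28, s = 1 − 1·0 = 1, t = 0 − 1·1 = -1  (check: 305·1 + 277·(-1) = 28)
  q = 9: r = 25, s = 0 − 9·1 = -9, t = 1 − 9·(-1) = 10  (check: 305·(-9) + 277·10 = 25)
  q = 1: r = 3, s = 1 − 1·(-9) = 10, t = -1 − 1·10 = -11  (check: 305·10 + 277·(-11) = 3)
  q = 8: r = 1, s = -9 − 8·10 = -89, t = 10 − 8·(-11) = 98  (check: 305·(-89) + 277·98 = 1)
The row with r = 1 (the gcd) gives the Bezout coefficients s = -89, t = 98.
Result: 305 · (-89) + 277 · (98) = 1.

gcd(305, 277) = 1; s = -89, t = 98 (check: 305·(-89) + 277·98 = 1).


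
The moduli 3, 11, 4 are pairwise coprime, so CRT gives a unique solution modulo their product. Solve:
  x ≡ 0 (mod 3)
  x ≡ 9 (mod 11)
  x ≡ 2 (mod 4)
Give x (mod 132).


Moduli 3, 11, 4 are pairwise coprime; by CRT there is a unique solution modulo M = 3 · 11 · 4 = 132.
Solve pairwise, accumulating the modulus:
  Start with x ≡ 0 (mod 3).
  Combine with x ≡ 9 (mod 11): since gcd(3, 11) = 1, we get a unique residue mod 33.
    Write x = 0 + 3·t and substitute into x ≡ 9 (mod 11): 3·t ≡ 9 − 0 = 9 (mod 11).
    The inverse of 3 mod 11 is 4 (since 3·4 = 12 = 1·11 + 1), so t ≡ 4·9 = 36 ≡ 3 (mod 11).
    Then x = 0 + 3·3 = 9, valid modulo lcm(3, 11) = 33: x ≡ 9 (mod 33).
  Combine with x ≡ 2 (mod 4): since gcd(33, 4) = 1, we get a unique residue mod 132.
    Write x = 9 + 33·t and substitute into x ≡ 2 (mod 4): 33·t ≡ 2 − 9 = -7 (mod 4).
    Reduce coefficients mod 4: 1·t ≡ 1 (mod 4).
    So t ≡ 1 (mod 4).
    Then x = 9 + 33·1 = 42, valid modulo lcm(33, 4) = 132: x ≡ 42 (mod 132).
Verify: 42 mod 3 = 0 ✓, 42 mod 11 = 9 ✓, 42 mod 4 = 2 ✓.

x ≡ 42 (mod 132).


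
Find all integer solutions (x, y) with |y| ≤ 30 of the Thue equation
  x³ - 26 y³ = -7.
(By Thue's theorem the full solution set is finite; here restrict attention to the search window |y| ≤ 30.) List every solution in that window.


The equation is x³ - 26y³ = -7. For fixed y, x³ = 26·y³ − 7, so a solution requires the RHS to be a perfect cube.
Strategy: iterate y from -30 to 30, compute RHS = 26·y³ − 7, and check whether it is a (positive or negative) perfect cube.
Check small values of y:
  y = 0: RHS = -7 is not a perfect cube.
  y = 1: RHS = 19 is not a perfect cube.
  y = -1: RHS = -33 is not a perfect cube.
  y = 2: RHS = 201 is not a perfect cube.
  y = -2: RHS = -215 is not a perfect cube.
  y = 3: RHS = 695 is not a perfect cube.
  y = -3: RHS = -709 is not a perfect cube.
Continuing the search up to |y| = 30 finds no solutions either.
No (x, y) in the scanned range satisfies the equation.

No integer solutions with |y| ≤ 30.


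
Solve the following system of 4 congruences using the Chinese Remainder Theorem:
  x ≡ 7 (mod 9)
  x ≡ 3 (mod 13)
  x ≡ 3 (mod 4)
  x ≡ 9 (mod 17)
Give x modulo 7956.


Product of moduli M = 9 · 13 · 4 · 17 = 7956.
Merge one congruence at a time:
  Start: x ≡ 7 (mod 9).
  Combine with x ≡ 3 (mod 13); new modulus lcm = 117.
    Write x = 7 + 9·t and substitute into x ≡ 3 (mod 13): 9·t ≡ 3 − 7 = -4 (mod 13).
    Reduce coefficients mod 13: 9·t ≡ 9 (mod 13).
    The inverse of 9 mod 13 is 3 (since 9·3 = 27 = 2·13 + 1), so t ≡ 3·9 = 27 ≡ 1 (mod 13).
    Then x = 7 + 9·1 = 16, valid modulo lcm(9, 13) = 117: x ≡ 16 (mod 117).
  Combine with x ≡ 3 (mod 4); new modulus lcm = 468.
    Write x = 16 + 117·t and substitute into x ≡ 3 (mod 4): 117·t ≡ 3 − 16 = -13 (mod 4).
    Reduce coefficients mod 4: 1·t ≡ 3 (mod 4).
    So t ≡ 3 (mod 4).
    Then x = 16 + 117·3 = 367, valid modulo lcm(117, 4) = 468: x ≡ 367 (mod 468).
  Combine with x ≡ 9 (mod 17); new modulus lcm = 7956.
    Write x = 367 + 468·t and substitute into x ≡ 9 (mod 17): 468·t ≡ 9 − 367 = -358 (mod 17).
    Reduce coefficients mod 17: 9·t ≡ 16 (mod 17).
    The inverse of 9 mod 17 is 2 (since 9·2 = 18 = 1·17 + 1), so t ≡ 2·16 = 32 ≡ 15 (mod 17).
    Then x = 367 + 468·15 = 7387, valid modulo lcm(468, 17) = 7956: x ≡ 7387 (mod 7956).
Verify against each original: 7387 mod 9 = 7, 7387 mod 13 = 3, 7387 mod 4 = 3, 7387 mod 17 = 9.

x ≡ 7387 (mod 7956).
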